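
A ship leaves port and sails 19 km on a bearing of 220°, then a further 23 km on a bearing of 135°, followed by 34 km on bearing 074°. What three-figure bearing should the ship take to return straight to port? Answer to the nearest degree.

Leg 1 (220°, 19 km): east 19 sin 220° = -12.21, north 19 cos 220° = -14.55
Leg 2 (135°, 23 km): east 23 sin 135° = 16.26, north 23 cos 135° = -16.26
Leg 3 (074°, 34 km): east 34 sin 74° = 32.68, north 34 cos 74° = 9.37
Net displacement: 36.73 east, -21.45 north. Direction back to start is (-36.73, 21.45): bearing = atan2(-36.73, 21.45) mod 360° = 300.28° ≈ 300°.

300°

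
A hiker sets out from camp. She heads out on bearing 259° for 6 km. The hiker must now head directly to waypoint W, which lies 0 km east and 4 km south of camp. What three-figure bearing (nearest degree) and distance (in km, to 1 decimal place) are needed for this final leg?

Leg 1 (259°, 6 km): east 6 sin 259° = -5.89, north 6 cos 259° = -1.14
Current position: (-5.89, -1.14). Target: (0, -4). Remaining: Δeast = 5.89, Δnorth = -2.86.
Bearing = atan2(5.89, -2.86) mod 360° = 115.86°; distance = √((5.89)² + (-2.86)²) = 6.545 km.

116°, 6.5 km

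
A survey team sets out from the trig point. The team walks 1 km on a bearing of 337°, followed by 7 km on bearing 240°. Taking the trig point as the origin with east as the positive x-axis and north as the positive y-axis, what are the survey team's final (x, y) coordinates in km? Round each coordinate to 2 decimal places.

(-6.45, -2.58)

Leg 1 (337°, 1 km): east 1 sin 337° = -0.39, north 1 cos 337° = 0.92
Leg 2 (240°, 7 km): east 7 sin 240° = -6.06, north 7 cos 240° = -3.50
Summing: -6.45 km east, -2.58 km north → (-6.45, -2.58).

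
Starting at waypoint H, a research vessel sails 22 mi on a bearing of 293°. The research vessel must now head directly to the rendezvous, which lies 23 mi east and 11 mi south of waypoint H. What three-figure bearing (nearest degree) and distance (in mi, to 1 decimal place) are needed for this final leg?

Leg 1 (293°, 22 mi): east 22 sin 293° = -20.25, north 22 cos 293° = 8.60
Current position: (-20.25, 8.60). Target: (23, -11). Remaining: Δeast = 43.25, Δnorth = -19.60.
Bearing = atan2(43.25, -19.60) mod 360° = 114.37°; distance = √((43.25)² + (-19.60)²) = 47.483 mi.

114°, 47.5 mi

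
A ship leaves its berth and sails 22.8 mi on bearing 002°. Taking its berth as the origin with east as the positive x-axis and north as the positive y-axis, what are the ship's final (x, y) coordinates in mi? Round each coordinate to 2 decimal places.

(0.80, 22.79)

Leg 1 (002°, 22.8 mi): east 22.8 sin 2° = 0.80, north 22.8 cos 2° = 22.79
Summing: 0.80 mi east, 22.79 mi north → (0.80, 22.79).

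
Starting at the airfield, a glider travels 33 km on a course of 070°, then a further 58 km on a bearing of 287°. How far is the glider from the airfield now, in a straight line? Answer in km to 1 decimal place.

Leg 1 (070°, 33 km): east 33 sin 70° = 31.01, north 33 cos 70° = 11.29
Leg 2 (287°, 58 km): east 58 sin 287° = -55.47, north 58 cos 287° = 16.96
Net: -24.46 east, 28.24 north. Distance = √((-24.46)² + (28.24)²) = 37.361 km.

37.4 km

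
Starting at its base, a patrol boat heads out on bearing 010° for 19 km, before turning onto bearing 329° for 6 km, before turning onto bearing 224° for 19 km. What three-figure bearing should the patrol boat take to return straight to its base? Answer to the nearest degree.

128°

Leg 1 (010°, 19 km): east 19 sin 10° = 3.30, north 19 cos 10° = 18.71
Leg 2 (329°, 6 km): east 6 sin 329° = -3.09, north 6 cos 329° = 5.14
Leg 3 (224°, 19 km): east 19 sin 224° = -13.20, north 19 cos 224° = -13.67
Net displacement: -12.99 east, 10.19 north. Direction back to start is (12.99, -10.19): bearing = atan2(12.99, -10.19) mod 360° = 128.11° ≈ 128°.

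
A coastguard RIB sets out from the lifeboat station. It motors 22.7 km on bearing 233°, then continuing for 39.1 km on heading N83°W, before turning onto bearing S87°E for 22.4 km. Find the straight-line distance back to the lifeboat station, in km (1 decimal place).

Leg 1 (233°, 22.7 km): east 22.7 sin 233° = -18.13, north 22.7 cos 233° = -13.66
Leg 2 (N83°W, 39.1 km): east 39.1 sin 277° = -38.81, north 39.1 cos 277° = 4.77
Leg 3 (S87°E, 22.4 km): east 22.4 sin 93° = 22.37, north 22.4 cos 93° = -1.17
Net: -34.57 east, -10.07 north. Distance = √((-34.57)² + (-10.07)²) = 36.005 km.

36.0 km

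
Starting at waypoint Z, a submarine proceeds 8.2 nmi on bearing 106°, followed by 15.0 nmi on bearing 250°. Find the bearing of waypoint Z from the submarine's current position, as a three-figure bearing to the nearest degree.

040°

Leg 1 (106°, 8.2 nmi): east 8.2 sin 106° = 7.88, north 8.2 cos 106° = -2.26
Leg 2 (250°, 15.0 nmi): east 15.0 sin 250° = -14.10, north 15.0 cos 250° = -5.13
Net displacement: -6.21 east, -7.39 north. Direction back to start is (6.21, 7.39): bearing = atan2(6.21, 7.39) mod 360° = 40.05° ≈ 040°.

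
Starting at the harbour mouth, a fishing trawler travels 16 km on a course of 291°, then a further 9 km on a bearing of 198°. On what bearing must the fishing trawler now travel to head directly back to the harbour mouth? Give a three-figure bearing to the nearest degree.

Leg 1 (291°, 16 km): east 16 sin 291° = -14.94, north 16 cos 291° = 5.73
Leg 2 (198°, 9 km): east 9 sin 198° = -2.78, north 9 cos 198° = -8.56
Net displacement: -17.72 east, -2.83 north. Direction back to start is (17.72, 2.83): bearing = atan2(17.72, 2.83) mod 360° = 80.94° ≈ 081°.

081°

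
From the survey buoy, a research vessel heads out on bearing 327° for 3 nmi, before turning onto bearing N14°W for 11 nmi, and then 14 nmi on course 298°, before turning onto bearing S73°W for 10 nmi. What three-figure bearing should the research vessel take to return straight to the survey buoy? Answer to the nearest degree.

Leg 1 (327°, 3 nmi): east 3 sin 327° = -1.63, north 3 cos 327° = 2.52
Leg 2 (N14°W, 11 nmi): east 11 sin 346° = -2.66, north 11 cos 346° = 10.67
Leg 3 (298°, 14 nmi): east 14 sin 298° = -12.36, north 14 cos 298° = 6.57
Leg 4 (S73°W, 10 nmi): east 10 sin 253° = -9.56, north 10 cos 253° = -2.92
Net displacement: -26.22 east, 16.84 north. Direction back to start is (26.22, -16.84): bearing = atan2(26.22, -16.84) mod 360° = 122.71° ≈ 123°.

123°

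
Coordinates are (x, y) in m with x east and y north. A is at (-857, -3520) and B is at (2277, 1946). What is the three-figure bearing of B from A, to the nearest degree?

Δeast = 2277 − -857 = 3134.00; Δnorth = 1946 − -3520 = 5466.00.
Bearing = atan2(Δeast, Δnorth) mod 360° = 29.83° ≈ 030°.

030°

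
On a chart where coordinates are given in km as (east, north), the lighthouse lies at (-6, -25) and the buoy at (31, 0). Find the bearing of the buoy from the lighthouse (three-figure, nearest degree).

Δeast = 31 − -6 = 37.00; Δnorth = 0 − -25 = 25.00.
Bearing = atan2(Δeast, Δnorth) mod 360° = 55.95° ≈ 056°.

056°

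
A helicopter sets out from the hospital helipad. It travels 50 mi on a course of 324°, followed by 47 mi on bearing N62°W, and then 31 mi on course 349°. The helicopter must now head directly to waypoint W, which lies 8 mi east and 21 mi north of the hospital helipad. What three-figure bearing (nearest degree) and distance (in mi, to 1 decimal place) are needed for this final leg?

Leg 1 (324°, 50 mi): east 50 sin 324° = -29.39, north 50 cos 324° = 40.45
Leg 2 (N62°W, 47 mi): east 47 sin 298° = -41.50, north 47 cos 298° = 22.07
Leg 3 (349°, 31 mi): east 31 sin 349° = -5.92, north 31 cos 349° = 30.43
Current position: (-76.80, 92.95). Target: (8, 21). Remaining: Δeast = 84.80, Δnorth = -71.95.
Bearing = atan2(84.80, -71.95) mod 360° = 130.31°; distance = √((84.80)² + (-71.95)²) = 111.211 mi.

130°, 111.2 mi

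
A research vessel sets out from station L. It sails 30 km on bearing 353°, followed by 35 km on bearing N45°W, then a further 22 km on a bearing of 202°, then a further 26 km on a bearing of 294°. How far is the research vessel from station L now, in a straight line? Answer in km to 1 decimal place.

75.1 km

Leg 1 (353°, 30 km): east 30 sin 353° = -3.66, north 30 cos 353° = 29.78
Leg 2 (N45°W, 35 km): east 35 sin 315° = -24.75, north 35 cos 315° = 24.75
Leg 3 (202°, 22 km): east 22 sin 202° = -8.24, north 22 cos 202° = -20.40
Leg 4 (294°, 26 km): east 26 sin 294° = -23.75, north 26 cos 294° = 10.58
Net: -60.40 east, 44.70 north. Distance = √((-60.40)² + (44.70)²) = 75.142 km.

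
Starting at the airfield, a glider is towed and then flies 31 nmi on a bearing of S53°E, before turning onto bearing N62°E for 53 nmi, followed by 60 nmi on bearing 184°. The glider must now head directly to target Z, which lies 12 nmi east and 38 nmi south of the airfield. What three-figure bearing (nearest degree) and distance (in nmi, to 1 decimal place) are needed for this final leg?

286°, 57.5 nmi

Leg 1 (S53°E, 31 nmi): east 31 sin 127° = 24.76, north 31 cos 127° = -18.66
Leg 2 (N62°E, 53 nmi): east 53 sin 62° = 46.80, north 53 cos 62° = 24.88
Leg 3 (184°, 60 nmi): east 60 sin 184° = -4.19, north 60 cos 184° = -59.85
Current position: (67.37, -53.63). Target: (12, -38). Remaining: Δeast = -55.37, Δnorth = 15.63.
Bearing = atan2(-55.37, 15.63) mod 360° = 285.76°; distance = √((-55.37)² + (15.63)²) = 57.532 nmi.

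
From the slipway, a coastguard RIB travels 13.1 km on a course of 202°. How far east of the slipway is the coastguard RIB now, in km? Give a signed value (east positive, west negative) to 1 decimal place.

-4.9 km

Leg 1 (202°, 13.1 km): east 13.1 sin 202° = -4.91, north 13.1 cos 202° = -12.15
Net east component: -4.91 km.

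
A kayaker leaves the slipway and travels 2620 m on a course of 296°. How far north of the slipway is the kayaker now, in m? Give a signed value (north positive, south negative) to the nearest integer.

Leg 1 (296°, 2620 m): east 2620 sin 296° = -2354.84, north 2620 cos 296° = 1148.53
Net north component: 1148.53 m.

1149 m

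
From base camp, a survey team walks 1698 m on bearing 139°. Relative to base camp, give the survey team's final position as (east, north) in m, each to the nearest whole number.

(1114, -1281)

Leg 1 (139°, 1698 m): east 1698 sin 139° = 1113.99, north 1698 cos 139° = -1281.50
Summing: 1113.99 m east, -1281.50 m north → (1114, -1281).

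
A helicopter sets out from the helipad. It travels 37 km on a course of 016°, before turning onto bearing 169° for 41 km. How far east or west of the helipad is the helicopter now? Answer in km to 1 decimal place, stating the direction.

18.0 km east

Leg 1 (016°, 37 km): east 37 sin 16° = 10.20, north 37 cos 16° = 35.57
Leg 2 (169°, 41 km): east 41 sin 169° = 7.82, north 41 cos 169° = -40.25
Net east component: 18.02 km.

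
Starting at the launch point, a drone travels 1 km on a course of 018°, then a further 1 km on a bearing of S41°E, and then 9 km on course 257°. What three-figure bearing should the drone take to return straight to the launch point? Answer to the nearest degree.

Leg 1 (018°, 1 km): east 1 sin 18° = 0.31, north 1 cos 18° = 0.95
Leg 2 (S41°E, 1 km): east 1 sin 139° = 0.66, north 1 cos 139° = -0.75
Leg 3 (257°, 9 km): east 9 sin 257° = -8.77, north 9 cos 257° = -2.02
Net displacement: -7.80 east, -1.83 north. Direction back to start is (7.80, 1.83): bearing = atan2(7.80, 1.83) mod 360° = 76.82° ≈ 077°.

077°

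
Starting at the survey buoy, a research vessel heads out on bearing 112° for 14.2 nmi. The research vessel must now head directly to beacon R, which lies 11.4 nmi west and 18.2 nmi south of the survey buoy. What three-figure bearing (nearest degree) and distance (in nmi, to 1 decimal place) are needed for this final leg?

242°, 27.7 nmi

Leg 1 (112°, 14.2 nmi): east 14.2 sin 112° = 13.17, north 14.2 cos 112° = -5.32
Current position: (13.17, -5.32). Target: (-11.4, -18.2). Remaining: Δeast = -24.57, Δnorth = -12.88.
Bearing = atan2(-24.57, -12.88) mod 360° = 242.33°; distance = √((-24.57)² + (-12.88)²) = 27.738 nmi.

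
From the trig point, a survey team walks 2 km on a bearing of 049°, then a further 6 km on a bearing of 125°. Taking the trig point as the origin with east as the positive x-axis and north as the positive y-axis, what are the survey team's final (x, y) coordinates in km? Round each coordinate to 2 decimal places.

Leg 1 (049°, 2 km): east 2 sin 49° = 1.51, north 2 cos 49° = 1.31
Leg 2 (125°, 6 km): east 6 sin 125° = 4.91, north 6 cos 125° = -3.44
Summing: 6.42 km east, -2.13 km north → (6.42, -2.13).

(6.42, -2.13)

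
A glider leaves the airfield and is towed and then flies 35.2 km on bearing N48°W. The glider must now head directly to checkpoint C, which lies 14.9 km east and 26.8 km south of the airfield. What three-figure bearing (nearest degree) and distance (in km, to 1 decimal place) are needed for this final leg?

Leg 1 (N48°W, 35.2 km): east 35.2 sin 312° = -26.16, north 35.2 cos 312° = 23.55
Current position: (-26.16, 23.55). Target: (14.9, -26.8). Remaining: Δeast = 41.06, Δnorth = -50.35.
Bearing = atan2(41.06, -50.35) mod 360° = 140.81°; distance = √((41.06)² + (-50.35)²) = 64.971 km.

141°, 65.0 km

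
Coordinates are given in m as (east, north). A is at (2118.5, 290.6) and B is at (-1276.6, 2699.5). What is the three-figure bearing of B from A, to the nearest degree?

305°

Δeast = -1276.6 − 2118.5 = -3395.10; Δnorth = 2699.5 − 290.6 = 2408.90.
Bearing = atan2(Δeast, Δnorth) mod 360° = 305.36° ≈ 305°.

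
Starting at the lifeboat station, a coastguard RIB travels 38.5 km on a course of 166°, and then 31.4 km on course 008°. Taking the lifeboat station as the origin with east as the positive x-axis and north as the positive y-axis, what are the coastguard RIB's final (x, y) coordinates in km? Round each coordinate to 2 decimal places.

(13.68, -6.26)

Leg 1 (166°, 38.5 km): east 38.5 sin 166° = 9.31, north 38.5 cos 166° = -37.36
Leg 2 (008°, 31.4 km): east 31.4 sin 8° = 4.37, north 31.4 cos 8° = 31.09
Summing: 13.68 km east, -6.26 km north → (13.68, -6.26).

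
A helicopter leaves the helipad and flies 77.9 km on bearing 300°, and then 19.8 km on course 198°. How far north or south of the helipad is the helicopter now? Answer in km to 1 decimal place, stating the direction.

Leg 1 (300°, 77.9 km): east 77.9 sin 300° = -67.46, north 77.9 cos 300° = 38.95
Leg 2 (198°, 19.8 km): east 19.8 sin 198° = -6.12, north 19.8 cos 198° = -18.83
Net north component: 20.12 km.

20.1 km north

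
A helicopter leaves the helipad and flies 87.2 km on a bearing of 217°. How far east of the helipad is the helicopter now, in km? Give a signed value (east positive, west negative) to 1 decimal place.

Leg 1 (217°, 87.2 km): east 87.2 sin 217° = -52.48, north 87.2 cos 217° = -69.64
Net east component: -52.48 km.

-52.5 km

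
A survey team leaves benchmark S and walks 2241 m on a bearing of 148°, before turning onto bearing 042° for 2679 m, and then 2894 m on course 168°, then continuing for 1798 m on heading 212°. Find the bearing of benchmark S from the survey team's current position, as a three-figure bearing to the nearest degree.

328°

Leg 1 (148°, 2241 m): east 2241 sin 148° = 1187.55, north 2241 cos 148° = -1900.48
Leg 2 (042°, 2679 m): east 2679 sin 42° = 1792.60, north 2679 cos 42° = 1990.88
Leg 3 (168°, 2894 m): east 2894 sin 168° = 601.70, north 2894 cos 168° = -2830.76
Leg 4 (212°, 1798 m): east 1798 sin 212° = -952.79, north 1798 cos 212° = -1524.79
Net displacement: 2629.05 east, -4265.14 north. Direction back to start is (-2629.05, 4265.14): bearing = atan2(-2629.05, 4265.14) mod 360° = 328.35° ≈ 328°.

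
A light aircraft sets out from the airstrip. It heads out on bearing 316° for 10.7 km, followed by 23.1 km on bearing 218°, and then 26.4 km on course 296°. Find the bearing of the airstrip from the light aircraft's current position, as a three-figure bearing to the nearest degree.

091°

Leg 1 (316°, 10.7 km): east 10.7 sin 316° = -7.43, north 10.7 cos 316° = 7.70
Leg 2 (218°, 23.1 km): east 23.1 sin 218° = -14.22, north 23.1 cos 218° = -18.20
Leg 3 (296°, 26.4 km): east 26.4 sin 296° = -23.73, north 26.4 cos 296° = 11.57
Net displacement: -45.38 east, 1.07 north. Direction back to start is (45.38, -1.07): bearing = atan2(45.38, -1.07) mod 360° = 91.35° ≈ 091°.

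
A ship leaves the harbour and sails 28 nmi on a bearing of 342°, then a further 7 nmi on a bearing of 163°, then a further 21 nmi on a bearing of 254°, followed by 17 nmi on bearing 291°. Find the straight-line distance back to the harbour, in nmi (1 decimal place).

47.2 nmi

Leg 1 (342°, 28 nmi): east 28 sin 342° = -8.65, north 28 cos 342° = 26.63
Leg 2 (163°, 7 nmi): east 7 sin 163° = 2.05, north 7 cos 163° = -6.69
Leg 3 (254°, 21 nmi): east 21 sin 254° = -20.19, north 21 cos 254° = -5.79
Leg 4 (291°, 17 nmi): east 17 sin 291° = -15.87, north 17 cos 291° = 6.09
Net: -42.66 east, 20.24 north. Distance = √((-42.66)² + (20.24)²) = 47.221 nmi.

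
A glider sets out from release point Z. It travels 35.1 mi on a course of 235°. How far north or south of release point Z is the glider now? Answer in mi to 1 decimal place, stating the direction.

Leg 1 (235°, 35.1 mi): east 35.1 sin 235° = -28.75, north 35.1 cos 235° = -20.13
Net north component: -20.13 mi.

20.1 mi south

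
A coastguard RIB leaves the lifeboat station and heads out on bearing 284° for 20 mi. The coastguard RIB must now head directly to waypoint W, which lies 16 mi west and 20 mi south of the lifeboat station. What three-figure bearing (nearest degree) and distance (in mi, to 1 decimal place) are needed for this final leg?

Leg 1 (284°, 20 mi): east 20 sin 284° = -19.41, north 20 cos 284° = 4.84
Current position: (-19.41, 4.84). Target: (-16, -20). Remaining: Δeast = 3.41, Δnorth = -24.84.
Bearing = atan2(3.41, -24.84) mod 360° = 172.19°; distance = √((3.41)² + (-24.84)²) = 25.071 mi.

172°, 25.1 mi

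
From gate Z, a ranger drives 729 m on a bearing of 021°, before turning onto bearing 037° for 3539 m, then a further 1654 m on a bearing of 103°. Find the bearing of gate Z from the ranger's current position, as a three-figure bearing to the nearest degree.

232°

Leg 1 (021°, 729 m): east 729 sin 21° = 261.25, north 729 cos 21° = 680.58
Leg 2 (037°, 3539 m): east 3539 sin 37° = 2129.82, north 3539 cos 37° = 2826.37
Leg 3 (103°, 1654 m): east 1654 sin 103° = 1611.61, north 1654 cos 103° = -372.07
Net displacement: 4002.68 east, 3134.88 north. Direction back to start is (-4002.68, -3134.88): bearing = atan2(-4002.68, -3134.88) mod 360° = 231.93° ≈ 232°.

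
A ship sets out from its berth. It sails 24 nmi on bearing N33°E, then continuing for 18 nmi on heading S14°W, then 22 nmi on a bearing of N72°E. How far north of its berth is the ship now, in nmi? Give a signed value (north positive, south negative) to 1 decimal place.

Leg 1 (N33°E, 24 nmi): east 24 sin 33° = 13.07, north 24 cos 33° = 20.13
Leg 2 (S14°W, 18 nmi): east 18 sin 194° = -4.35, north 18 cos 194° = -17.47
Leg 3 (N72°E, 22 nmi): east 22 sin 72° = 20.92, north 22 cos 72° = 6.80
Net north component: 9.46 nmi.

9.5 nmi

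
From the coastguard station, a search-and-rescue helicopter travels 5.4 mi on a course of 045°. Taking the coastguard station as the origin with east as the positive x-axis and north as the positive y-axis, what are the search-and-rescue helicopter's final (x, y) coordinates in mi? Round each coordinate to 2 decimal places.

Leg 1 (045°, 5.4 mi): east 5.4 sin 45° = 3.82, north 5.4 cos 45° = 3.82
Summing: 3.82 mi east, 3.82 mi north → (3.82, 3.82).

(3.82, 3.82)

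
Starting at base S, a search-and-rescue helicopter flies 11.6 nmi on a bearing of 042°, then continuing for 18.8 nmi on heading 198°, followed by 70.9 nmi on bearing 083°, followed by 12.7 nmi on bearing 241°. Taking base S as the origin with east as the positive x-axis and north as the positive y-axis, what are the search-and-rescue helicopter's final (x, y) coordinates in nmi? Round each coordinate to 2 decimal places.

(61.22, -6.78)

Leg 1 (042°, 11.6 nmi): east 11.6 sin 42° = 7.76, north 11.6 cos 42° = 8.62
Leg 2 (198°, 18.8 nmi): east 18.8 sin 198° = -5.81, north 18.8 cos 198° = -17.88
Leg 3 (083°, 70.9 nmi): east 70.9 sin 83° = 70.37, north 70.9 cos 83° = 8.64
Leg 4 (241°, 12.7 nmi): east 12.7 sin 241° = -11.11, north 12.7 cos 241° = -6.16
Summing: 61.22 nmi east, -6.78 nmi north → (61.22, -6.78).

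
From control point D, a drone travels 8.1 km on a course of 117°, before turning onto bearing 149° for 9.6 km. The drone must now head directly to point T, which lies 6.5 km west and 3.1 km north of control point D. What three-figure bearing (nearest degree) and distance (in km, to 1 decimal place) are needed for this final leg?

309°, 23.9 km

Leg 1 (117°, 8.1 km): east 8.1 sin 117° = 7.22, north 8.1 cos 117° = -3.68
Leg 2 (149°, 9.6 km): east 9.6 sin 149° = 4.94, north 9.6 cos 149° = -8.23
Current position: (12.16, -11.91). Target: (-6.5, 3.1). Remaining: Δeast = -18.66, Δnorth = 15.01.
Bearing = atan2(-18.66, 15.01) mod 360° = 308.80°; distance = √((-18.66)² + (15.01)²) = 23.947 km.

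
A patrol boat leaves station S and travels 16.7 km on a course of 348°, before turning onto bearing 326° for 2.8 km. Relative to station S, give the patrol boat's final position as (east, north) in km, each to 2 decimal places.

(-5.04, 18.66)

Leg 1 (348°, 16.7 km): east 16.7 sin 348° = -3.47, north 16.7 cos 348° = 16.34
Leg 2 (326°, 2.8 km): east 2.8 sin 326° = -1.57, north 2.8 cos 326° = 2.32
Summing: -5.04 km east, 18.66 km north → (-5.04, 18.66).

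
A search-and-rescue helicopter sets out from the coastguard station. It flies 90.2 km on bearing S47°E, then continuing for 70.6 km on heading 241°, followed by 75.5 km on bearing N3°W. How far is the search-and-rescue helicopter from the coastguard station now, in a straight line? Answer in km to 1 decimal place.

20.3 km

Leg 1 (S47°E, 90.2 km): east 90.2 sin 133° = 65.97, north 90.2 cos 133° = -61.52
Leg 2 (241°, 70.6 km): east 70.6 sin 241° = -61.75, north 70.6 cos 241° = -34.23
Leg 3 (N3°W, 75.5 km): east 75.5 sin 357° = -3.95, north 75.5 cos 357° = 75.40
Net: 0.27 east, -20.35 north. Distance = √((0.27)² + (-20.35)²) = 20.349 km.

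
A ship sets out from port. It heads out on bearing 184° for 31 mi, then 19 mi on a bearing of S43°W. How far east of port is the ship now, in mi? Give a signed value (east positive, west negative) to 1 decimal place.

-15.1 mi

Leg 1 (184°, 31 mi): east 31 sin 184° = -2.16, north 31 cos 184° = -30.92
Leg 2 (S43°W, 19 mi): east 19 sin 223° = -12.96, north 19 cos 223° = -13.90
Net east component: -15.12 mi.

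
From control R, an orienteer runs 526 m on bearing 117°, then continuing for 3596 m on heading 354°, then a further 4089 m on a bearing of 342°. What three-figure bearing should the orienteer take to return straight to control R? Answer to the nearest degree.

Leg 1 (117°, 526 m): east 526 sin 117° = 468.67, north 526 cos 117° = -238.80
Leg 2 (354°, 3596 m): east 3596 sin 354° = -375.88, north 3596 cos 354° = 3576.30
Leg 3 (342°, 4089 m): east 4089 sin 342° = -1263.57, north 4089 cos 342° = 3888.87
Net displacement: -1170.79 east, 7226.37 north. Direction back to start is (1170.79, -7226.37): bearing = atan2(1170.79, -7226.37) mod 360° = 170.80° ≈ 171°.

171°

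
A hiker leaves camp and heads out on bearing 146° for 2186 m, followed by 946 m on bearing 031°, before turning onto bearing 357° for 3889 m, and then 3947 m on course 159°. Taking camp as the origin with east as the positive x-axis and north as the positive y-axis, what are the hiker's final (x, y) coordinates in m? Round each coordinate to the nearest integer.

(2921, -803)

Leg 1 (146°, 2186 m): east 2186 sin 146° = 1222.40, north 2186 cos 146° = -1812.28
Leg 2 (031°, 946 m): east 946 sin 31° = 487.23, north 946 cos 31° = 810.88
Leg 3 (357°, 3889 m): east 3889 sin 357° = -203.53, north 3889 cos 357° = 3883.67
Leg 4 (159°, 3947 m): east 3947 sin 159° = 1414.48, north 3947 cos 159° = -3684.84
Summing: 2920.57 m east, -802.57 m north → (2921, -803).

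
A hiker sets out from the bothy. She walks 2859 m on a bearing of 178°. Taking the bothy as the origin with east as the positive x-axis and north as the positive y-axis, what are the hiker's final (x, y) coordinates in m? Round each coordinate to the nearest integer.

(100, -2857)

Leg 1 (178°, 2859 m): east 2859 sin 178° = 99.78, north 2859 cos 178° = -2857.26
Summing: 99.78 m east, -2857.26 m north → (100, -2857).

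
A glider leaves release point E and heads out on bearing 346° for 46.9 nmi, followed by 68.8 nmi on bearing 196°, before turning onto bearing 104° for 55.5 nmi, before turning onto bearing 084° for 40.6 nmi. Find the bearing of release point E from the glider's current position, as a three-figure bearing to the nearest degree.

Leg 1 (346°, 46.9 nmi): east 46.9 sin 346° = -11.35, north 46.9 cos 346° = 45.51
Leg 2 (196°, 68.8 nmi): east 68.8 sin 196° = -18.96, north 68.8 cos 196° = -66.13
Leg 3 (104°, 55.5 nmi): east 55.5 sin 104° = 53.85, north 55.5 cos 104° = -13.43
Leg 4 (084°, 40.6 nmi): east 40.6 sin 84° = 40.38, north 40.6 cos 84° = 4.24
Net displacement: 63.92 east, -29.81 north. Direction back to start is (-63.92, 29.81): bearing = atan2(-63.92, 29.81) mod 360° = 295.00° ≈ 295°.

295°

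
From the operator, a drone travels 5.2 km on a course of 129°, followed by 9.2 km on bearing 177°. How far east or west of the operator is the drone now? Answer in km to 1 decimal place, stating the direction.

4.5 km east

Leg 1 (129°, 5.2 km): east 5.2 sin 129° = 4.04, north 5.2 cos 129° = -3.27
Leg 2 (177°, 9.2 km): east 9.2 sin 177° = 0.48, north 9.2 cos 177° = -9.19
Net east component: 4.52 km.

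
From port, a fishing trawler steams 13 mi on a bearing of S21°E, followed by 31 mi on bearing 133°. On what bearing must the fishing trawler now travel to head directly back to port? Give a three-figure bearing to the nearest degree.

Leg 1 (S21°E, 13 mi): east 13 sin 159° = 4.66, north 13 cos 159° = -12.14
Leg 2 (133°, 31 mi): east 31 sin 133° = 22.67, north 31 cos 133° = -21.14
Net displacement: 27.33 east, -33.28 north. Direction back to start is (-27.33, 33.28): bearing = atan2(-27.33, 33.28) mod 360° = 320.60° ≈ 321°.

321°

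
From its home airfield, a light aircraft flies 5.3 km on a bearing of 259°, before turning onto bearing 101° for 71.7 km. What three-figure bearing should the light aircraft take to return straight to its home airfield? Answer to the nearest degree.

283°

Leg 1 (259°, 5.3 km): east 5.3 sin 259° = -5.20, north 5.3 cos 259° = -1.01
Leg 2 (101°, 71.7 km): east 71.7 sin 101° = 70.38, north 71.7 cos 101° = -13.68
Net displacement: 65.18 east, -14.69 north. Direction back to start is (-65.18, 14.69): bearing = atan2(-65.18, 14.69) mod 360° = 282.70° ≈ 283°.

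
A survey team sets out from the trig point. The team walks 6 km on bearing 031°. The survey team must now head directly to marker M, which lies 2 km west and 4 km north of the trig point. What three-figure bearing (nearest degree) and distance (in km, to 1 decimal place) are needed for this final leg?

257°, 5.2 km

Leg 1 (031°, 6 km): east 6 sin 31° = 3.09, north 6 cos 31° = 5.14
Current position: (3.09, 5.14). Target: (-2, 4). Remaining: Δeast = -5.09, Δnorth = -1.14.
Bearing = atan2(-5.09, -1.14) mod 360° = 257.34°; distance = √((-5.09)² + (-1.14)²) = 5.217 km.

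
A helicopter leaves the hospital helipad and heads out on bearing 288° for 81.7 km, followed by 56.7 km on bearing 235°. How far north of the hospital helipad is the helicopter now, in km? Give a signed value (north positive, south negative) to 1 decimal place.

-7.3 km

Leg 1 (288°, 81.7 km): east 81.7 sin 288° = -77.70, north 81.7 cos 288° = 25.25
Leg 2 (235°, 56.7 km): east 56.7 sin 235° = -46.45, north 56.7 cos 235° = -32.52
Net north component: -7.28 km.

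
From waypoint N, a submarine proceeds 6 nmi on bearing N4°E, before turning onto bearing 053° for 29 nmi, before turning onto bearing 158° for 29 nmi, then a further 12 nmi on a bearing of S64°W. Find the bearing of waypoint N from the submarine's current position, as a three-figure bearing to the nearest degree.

Leg 1 (N4°E, 6 nmi): east 6 sin 4° = 0.42, north 6 cos 4° = 5.99
Leg 2 (053°, 29 nmi): east 29 sin 53° = 23.16, north 29 cos 53° = 17.45
Leg 3 (158°, 29 nmi): east 29 sin 158° = 10.86, north 29 cos 158° = -26.89
Leg 4 (S64°W, 12 nmi): east 12 sin 244° = -10.79, north 12 cos 244° = -5.26
Net displacement: 23.66 east, -8.71 north. Direction back to start is (-23.66, 8.71): bearing = atan2(-23.66, 8.71) mod 360° = 290.21° ≈ 290°.

290°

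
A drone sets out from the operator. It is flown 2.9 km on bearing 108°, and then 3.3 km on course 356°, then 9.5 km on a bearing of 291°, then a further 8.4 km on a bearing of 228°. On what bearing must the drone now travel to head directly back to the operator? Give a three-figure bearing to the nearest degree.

091°

Leg 1 (108°, 2.9 km): east 2.9 sin 108° = 2.76, north 2.9 cos 108° = -0.90
Leg 2 (356°, 3.3 km): east 3.3 sin 356° = -0.23, north 3.3 cos 356° = 3.29
Leg 3 (291°, 9.5 km): east 9.5 sin 291° = -8.87, north 9.5 cos 291° = 3.40
Leg 4 (228°, 8.4 km): east 8.4 sin 228° = -6.24, north 8.4 cos 228° = -5.62
Net displacement: -12.58 east, 0.18 north. Direction back to start is (12.58, -0.18): bearing = atan2(12.58, -0.18) mod 360° = 90.82° ≈ 091°.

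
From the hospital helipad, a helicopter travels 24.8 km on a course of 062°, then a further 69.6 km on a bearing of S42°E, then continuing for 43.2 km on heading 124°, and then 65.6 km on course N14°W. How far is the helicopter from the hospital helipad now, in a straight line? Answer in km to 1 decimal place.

Leg 1 (062°, 24.8 km): east 24.8 sin 62° = 21.90, north 24.8 cos 62° = 11.64
Leg 2 (S42°E, 69.6 km): east 69.6 sin 138° = 46.57, north 69.6 cos 138° = -51.72
Leg 3 (124°, 43.2 km): east 43.2 sin 124° = 35.81, north 43.2 cos 124° = -24.16
Leg 4 (N14°W, 65.6 km): east 65.6 sin 346° = -15.87, north 65.6 cos 346° = 63.65
Net: 88.41 east, -0.59 north. Distance = √((88.41)² + (-0.59)²) = 88.415 km.

88.4 km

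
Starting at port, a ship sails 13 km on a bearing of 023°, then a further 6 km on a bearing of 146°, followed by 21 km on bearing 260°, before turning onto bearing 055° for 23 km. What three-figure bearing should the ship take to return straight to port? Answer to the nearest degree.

202°

Leg 1 (023°, 13 km): east 13 sin 23° = 5.08, north 13 cos 23° = 11.97
Leg 2 (146°, 6 km): east 6 sin 146° = 3.36, north 6 cos 146° = -4.97
Leg 3 (260°, 21 km): east 21 sin 260° = -20.68, north 21 cos 260° = -3.65
Leg 4 (055°, 23 km): east 23 sin 55° = 18.84, north 23 cos 55° = 13.19
Net displacement: 6.59 east, 16.54 north. Direction back to start is (-6.59, -16.54): bearing = atan2(-6.59, -16.54) mod 360° = 201.74° ≈ 202°.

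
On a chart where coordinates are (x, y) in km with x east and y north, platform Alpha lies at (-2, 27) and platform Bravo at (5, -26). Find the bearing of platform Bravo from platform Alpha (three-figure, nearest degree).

172°

Δeast = 5 − -2 = 7.00; Δnorth = -26 − 27 = -53.00.
Bearing = atan2(Δeast, Δnorth) mod 360° = 172.48° ≈ 172°.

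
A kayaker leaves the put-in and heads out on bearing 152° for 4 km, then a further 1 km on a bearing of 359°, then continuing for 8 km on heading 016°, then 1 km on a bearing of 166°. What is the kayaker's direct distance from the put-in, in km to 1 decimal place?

Leg 1 (152°, 4 km): east 4 sin 152° = 1.88, north 4 cos 152° = -3.53
Leg 2 (359°, 1 km): east 1 sin 359° = -0.02, north 1 cos 359° = 1.00
Leg 3 (016°, 8 km): east 8 sin 16° = 2.21, north 8 cos 16° = 7.69
Leg 4 (166°, 1 km): east 1 sin 166° = 0.24, north 1 cos 166° = -0.97
Net: 4.31 east, 4.19 north. Distance = √((4.31)² + (4.19)²) = 6.008 km.

6.0 km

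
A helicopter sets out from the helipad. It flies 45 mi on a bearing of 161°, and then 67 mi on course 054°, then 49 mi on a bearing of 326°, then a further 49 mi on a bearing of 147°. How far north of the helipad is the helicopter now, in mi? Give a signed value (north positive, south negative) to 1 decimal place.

Leg 1 (161°, 45 mi): east 45 sin 161° = 14.65, north 45 cos 161° = -42.55
Leg 2 (054°, 67 mi): east 67 sin 54° = 54.20, north 67 cos 54° = 39.38
Leg 3 (326°, 49 mi): east 49 sin 326° = -27.40, north 49 cos 326° = 40.62
Leg 4 (147°, 49 mi): east 49 sin 147° = 26.69, north 49 cos 147° = -41.09
Net north component: -3.64 mi.

-3.6 mi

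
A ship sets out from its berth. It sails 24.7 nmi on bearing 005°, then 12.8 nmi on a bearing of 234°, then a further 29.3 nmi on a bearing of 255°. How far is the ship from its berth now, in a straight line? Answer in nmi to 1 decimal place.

Leg 1 (005°, 24.7 nmi): east 24.7 sin 5° = 2.15, north 24.7 cos 5° = 24.61
Leg 2 (234°, 12.8 nmi): east 12.8 sin 234° = -10.36, north 12.8 cos 234° = -7.52
Leg 3 (255°, 29.3 nmi): east 29.3 sin 255° = -28.30, north 29.3 cos 255° = -7.58
Net: -36.50 east, 9.50 north. Distance = √((-36.50)² + (9.50)²) = 37.720 nmi.

37.7 nmi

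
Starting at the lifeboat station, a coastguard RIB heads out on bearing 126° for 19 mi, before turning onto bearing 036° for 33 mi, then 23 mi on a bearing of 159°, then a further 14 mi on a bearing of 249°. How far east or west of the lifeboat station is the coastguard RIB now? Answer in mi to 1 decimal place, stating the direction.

Leg 1 (126°, 19 mi): east 19 sin 126° = 15.37, north 19 cos 126° = -11.17
Leg 2 (036°, 33 mi): east 33 sin 36° = 19.40, north 33 cos 36° = 26.70
Leg 3 (159°, 23 mi): east 23 sin 159° = 8.24, north 23 cos 159° = -21.47
Leg 4 (249°, 14 mi): east 14 sin 249° = -13.07, north 14 cos 249° = -5.02
Net east component: 29.94 mi.

29.9 mi east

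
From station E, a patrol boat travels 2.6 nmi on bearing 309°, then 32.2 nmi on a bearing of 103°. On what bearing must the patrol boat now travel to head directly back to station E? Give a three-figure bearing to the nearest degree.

281°

Leg 1 (309°, 2.6 nmi): east 2.6 sin 309° = -2.02, north 2.6 cos 309° = 1.64
Leg 2 (103°, 32.2 nmi): east 32.2 sin 103° = 31.37, north 32.2 cos 103° = -7.24
Net displacement: 29.35 east, -5.61 north. Direction back to start is (-29.35, 5.61): bearing = atan2(-29.35, 5.61) mod 360° = 280.81° ≈ 281°.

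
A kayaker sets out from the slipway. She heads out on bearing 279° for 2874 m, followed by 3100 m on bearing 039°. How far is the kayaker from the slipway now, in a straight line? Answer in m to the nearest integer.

Leg 1 (279°, 2874 m): east 2874 sin 279° = -2838.62, north 2874 cos 279° = 449.59
Leg 2 (039°, 3100 m): east 3100 sin 39° = 1950.89, north 3100 cos 39° = 2409.15
Net: -887.72 east, 2858.75 north. Distance = √((-887.72)² + (2858.75)²) = 2993.405 m.

2993 m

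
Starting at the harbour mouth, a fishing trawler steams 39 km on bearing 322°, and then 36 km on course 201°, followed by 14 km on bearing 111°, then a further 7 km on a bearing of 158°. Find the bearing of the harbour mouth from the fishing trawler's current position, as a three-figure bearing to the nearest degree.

Leg 1 (322°, 39 km): east 39 sin 322° = -24.01, north 39 cos 322° = 30.73
Leg 2 (201°, 36 km): east 36 sin 201° = -12.90, north 36 cos 201° = -33.61
Leg 3 (111°, 14 km): east 14 sin 111° = 13.07, north 14 cos 111° = -5.02
Leg 4 (158°, 7 km): east 7 sin 158° = 2.62, north 7 cos 158° = -6.49
Net displacement: -21.22 east, -14.38 north. Direction back to start is (21.22, 14.38): bearing = atan2(21.22, 14.38) mod 360° = 55.87° ≈ 056°.

056°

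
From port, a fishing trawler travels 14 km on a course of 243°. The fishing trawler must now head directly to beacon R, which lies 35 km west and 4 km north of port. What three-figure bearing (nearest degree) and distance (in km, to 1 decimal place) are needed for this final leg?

Leg 1 (243°, 14 km): east 14 sin 243° = -12.47, north 14 cos 243° = -6.36
Current position: (-12.47, -6.36). Target: (-35, 4). Remaining: Δeast = -22.53, Δnorth = 10.36.
Bearing = atan2(-22.53, 10.36) mod 360° = 294.69°; distance = √((-22.53)² + (10.36)²) = 24.792 km.

295°, 24.8 km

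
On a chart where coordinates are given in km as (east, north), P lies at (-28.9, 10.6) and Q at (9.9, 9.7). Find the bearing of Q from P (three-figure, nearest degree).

Δeast = 9.9 − -28.9 = 38.80; Δnorth = 9.7 − 10.6 = -0.90.
Bearing = atan2(Δeast, Δnorth) mod 360° = 91.33° ≈ 091°.

091°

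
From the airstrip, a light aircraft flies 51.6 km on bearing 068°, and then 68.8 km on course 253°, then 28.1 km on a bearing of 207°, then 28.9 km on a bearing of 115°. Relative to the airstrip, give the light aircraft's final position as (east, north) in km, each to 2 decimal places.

(-4.52, -38.04)

Leg 1 (068°, 51.6 km): east 51.6 sin 68° = 47.84, north 51.6 cos 68° = 19.33
Leg 2 (253°, 68.8 km): east 68.8 sin 253° = -65.79, north 68.8 cos 253° = -20.12
Leg 3 (207°, 28.1 km): east 28.1 sin 207° = -12.76, north 28.1 cos 207° = -25.04
Leg 4 (115°, 28.9 km): east 28.9 sin 115° = 26.19, north 28.9 cos 115° = -12.21
Summing: -4.52 km east, -38.04 km north → (-4.52, -38.04).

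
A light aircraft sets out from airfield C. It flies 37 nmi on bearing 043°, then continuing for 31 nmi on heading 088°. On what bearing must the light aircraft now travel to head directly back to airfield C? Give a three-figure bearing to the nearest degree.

Leg 1 (043°, 37 nmi): east 37 sin 43° = 25.23, north 37 cos 43° = 27.06
Leg 2 (088°, 31 nmi): east 31 sin 88° = 30.98, north 31 cos 88° = 1.08
Net displacement: 56.22 east, 28.14 north. Direction back to start is (-56.22, -28.14): bearing = atan2(-56.22, -28.14) mod 360° = 243.41° ≈ 243°.

243°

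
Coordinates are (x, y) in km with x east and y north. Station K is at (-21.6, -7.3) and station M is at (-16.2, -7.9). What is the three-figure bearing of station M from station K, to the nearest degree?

Δeast = -16.2 − -21.6 = 5.40; Δnorth = -7.9 − -7.3 = -0.60.
Bearing = atan2(Δeast, Δnorth) mod 360° = 96.34° ≈ 096°.

096°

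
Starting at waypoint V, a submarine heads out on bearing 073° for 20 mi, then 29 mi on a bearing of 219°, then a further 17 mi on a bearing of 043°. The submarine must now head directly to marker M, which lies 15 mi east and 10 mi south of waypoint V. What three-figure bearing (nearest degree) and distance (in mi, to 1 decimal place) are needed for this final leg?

156°, 6.3 mi

Leg 1 (073°, 20 mi): east 20 sin 73° = 19.13, north 20 cos 73° = 5.85
Leg 2 (219°, 29 mi): east 29 sin 219° = -18.25, north 29 cos 219° = -22.54
Leg 3 (043°, 17 mi): east 17 sin 43° = 11.59, north 17 cos 43° = 12.43
Current position: (12.47, -4.26). Target: (15, -10). Remaining: Δeast = 2.53, Δnorth = -5.74.
Bearing = atan2(2.53, -5.74) mod 360° = 156.22°; distance = √((2.53)² + (-5.74)²) = 6.276 mi.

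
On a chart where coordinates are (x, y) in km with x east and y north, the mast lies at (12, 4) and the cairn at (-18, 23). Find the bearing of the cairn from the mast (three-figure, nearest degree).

302°

Δeast = -18 − 12 = -30.00; Δnorth = 23 − 4 = 19.00.
Bearing = atan2(Δeast, Δnorth) mod 360° = 302.35° ≈ 302°.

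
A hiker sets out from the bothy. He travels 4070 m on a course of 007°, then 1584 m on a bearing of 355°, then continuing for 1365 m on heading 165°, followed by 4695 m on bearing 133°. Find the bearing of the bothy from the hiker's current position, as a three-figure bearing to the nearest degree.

255°

Leg 1 (007°, 4070 m): east 4070 sin 7° = 496.01, north 4070 cos 7° = 4039.66
Leg 2 (355°, 1584 m): east 1584 sin 355° = -138.05, north 1584 cos 355° = 1577.97
Leg 3 (165°, 1365 m): east 1365 sin 165° = 353.29, north 1365 cos 165° = -1318.49
Leg 4 (133°, 4695 m): east 4695 sin 133° = 3433.71, north 4695 cos 133° = -3201.98
Net displacement: 4144.95 east, 1097.16 north. Direction back to start is (-4144.95, -1097.16): bearing = atan2(-4144.95, -1097.16) mod 360° = 255.17° ≈ 255°.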